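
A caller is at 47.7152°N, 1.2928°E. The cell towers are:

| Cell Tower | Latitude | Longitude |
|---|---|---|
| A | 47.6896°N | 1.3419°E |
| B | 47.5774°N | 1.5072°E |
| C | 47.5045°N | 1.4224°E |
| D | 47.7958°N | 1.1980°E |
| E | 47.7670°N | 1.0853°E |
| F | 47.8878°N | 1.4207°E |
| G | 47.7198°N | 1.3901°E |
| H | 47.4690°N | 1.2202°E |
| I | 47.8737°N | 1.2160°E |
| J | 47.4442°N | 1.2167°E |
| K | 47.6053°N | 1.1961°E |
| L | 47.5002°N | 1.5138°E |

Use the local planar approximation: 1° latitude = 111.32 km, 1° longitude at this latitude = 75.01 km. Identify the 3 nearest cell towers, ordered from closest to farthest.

Distances from 47.7152°N, 1.2928°E:
A: √((-0.0256·111.32)² + (0.0491·75.01)²) = √(8.121314 + 13.564423) = 4.6568 km
B: √((-0.1378·111.32)² + (0.2144·75.01)²) = √(235.312409 + 258.635356) = 22.2249 km
C: √((-0.2107·111.32)² + (0.1296·75.01)²) = √(550.142842 + 94.503596) = 25.3899 km
D: √((0.0806·111.32)² + (-0.0948·75.01)²) = √(80.503818 + 50.565581) = 11.4486 km
E: √((0.0518·111.32)² + (-0.2075·75.01)²) = √(33.251092 + 242.255995) = 16.5984 km
F: √((0.1726·111.32)² + (0.1279·75.01)²) = √(369.171340 + 92.040596) = 21.4758 km
G: √((0.0046·111.32)² + (0.0973·75.01)²) = √(0.262218 + 53.267708) = 7.3164 km
H: √((-0.2462·111.32)² + (-0.0726·75.01)²) = √(751.142772 + 29.655932) = 27.9428 km
I: √((0.1585·111.32)² + (-0.0768·75.01)²) = √(311.318499 + 33.186448) = 18.5608 km
J: √((-0.2710·111.32)² + (-0.0761·75.01)²) = √(910.091330 + 32.584244) = 30.7030 km
K: √((-0.1099·111.32)² + (-0.0967·75.01)²) = √(149.672420 + 52.612784) = 14.2227 km
L: √((-0.2150·111.32)² + (0.2210·75.01)²) = √(572.826782 + 274.803891) = 29.1141 km
Sorted: A (4.6568 km) < G (7.3164 km) < D (11.4486 km) < K (14.2227 km) < E (16.5984 km) < …

A, G, D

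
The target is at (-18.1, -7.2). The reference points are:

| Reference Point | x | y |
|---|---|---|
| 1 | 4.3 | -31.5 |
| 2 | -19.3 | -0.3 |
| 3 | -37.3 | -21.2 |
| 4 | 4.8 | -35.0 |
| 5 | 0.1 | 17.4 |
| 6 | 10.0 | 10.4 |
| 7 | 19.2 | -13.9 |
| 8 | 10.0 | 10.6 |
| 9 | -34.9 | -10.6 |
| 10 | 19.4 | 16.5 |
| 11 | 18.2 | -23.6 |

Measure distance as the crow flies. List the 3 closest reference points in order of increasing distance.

Distances from (-18.1, -7.2):
1: √((22.4)² + (-24.3)²) = √(501.760 + 590.490) = 33.0
2: √((-1.2)² + (6.9)²) = √(1.440 + 47.610) = 7.0
3: √((-19.2)² + (-14.0)²) = √(368.640 + 196.000) = 23.8
4: √((22.9)² + (-27.8)²) = √(524.410 + 772.840) = 36.0
5: √((18.2)² + (24.6)²) = √(331.240 + 605.160) = 30.6
6: √((28.1)² + (17.6)²) = √(789.610 + 309.760) = 33.2
7: √((37.3)² + (-6.7)²) = √(1391.290 + 44.890) = 37.9
8: √((28.1)² + (17.8)²) = √(789.610 + 316.840) = 33.3
9: √((-16.8)² + (-3.4)²) = √(282.240 + 11.560) = 17.1
10: √((37.5)² + (23.7)²) = √(1406.250 + 561.690) = 44.4
11: √((36.3)² + (-16.4)²) = √(1317.690 + 268.960) = 39.8
Sorted: 2 (7.0) < 9 (17.1) < 3 (23.8) < 5 (30.6) < 1 (33.0) < …

2, 9, 3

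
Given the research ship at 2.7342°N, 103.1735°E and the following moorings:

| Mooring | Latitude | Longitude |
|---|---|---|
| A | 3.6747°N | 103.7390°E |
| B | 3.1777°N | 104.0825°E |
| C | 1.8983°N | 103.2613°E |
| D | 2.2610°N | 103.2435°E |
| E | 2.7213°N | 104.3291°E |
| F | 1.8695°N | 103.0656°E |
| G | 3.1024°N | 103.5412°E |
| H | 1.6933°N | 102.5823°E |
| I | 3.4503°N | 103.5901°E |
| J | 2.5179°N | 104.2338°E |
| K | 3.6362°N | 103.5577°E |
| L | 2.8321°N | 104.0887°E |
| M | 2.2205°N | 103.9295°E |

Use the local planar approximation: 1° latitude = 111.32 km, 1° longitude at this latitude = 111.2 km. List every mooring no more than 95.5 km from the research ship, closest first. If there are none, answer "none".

D, G, I, C

Distances from 2.7342°N, 103.1735°E:
A: 122.1298 km
B: 112.4934 km
C: 93.5632 km
D: 53.2486 km
E: 128.5107 km
F: 97.0033 km
G: 57.8953 km
H: 133.2234 km
I: 92.1996 km
J: 120.3389 km
K: 109.1217 km
L: 102.3521 km
M: 101.6731 km
Threshold 95.5 km: D (53.2486 km), G (57.8953 km), I (92.1996 km), C (93.5632 km) are within range.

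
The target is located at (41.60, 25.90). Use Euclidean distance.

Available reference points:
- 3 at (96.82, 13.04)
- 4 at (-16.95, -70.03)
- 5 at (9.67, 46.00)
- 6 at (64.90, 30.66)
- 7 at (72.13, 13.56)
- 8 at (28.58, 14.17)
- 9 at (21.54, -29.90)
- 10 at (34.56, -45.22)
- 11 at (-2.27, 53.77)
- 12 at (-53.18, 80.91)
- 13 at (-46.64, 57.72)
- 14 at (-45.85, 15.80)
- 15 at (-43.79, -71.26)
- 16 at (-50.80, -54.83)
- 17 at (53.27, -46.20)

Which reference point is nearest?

8

Distances from (41.60, 25.90):
3: √((55.22)² + (-12.86)²) = √(3049.2484 + 165.3796) = 56.70
4: √((-58.55)² + (-95.93)²) = √(3428.1025 + 9202.5649) = 112.39
5: √((-31.93)² + (20.10)²) = √(1019.5249 + 404.0100) = 37.73
6: √((23.30)² + (4.76)²) = √(542.8900 + 22.6576) = 23.78
7: √((30.53)² + (-12.34)²) = √(932.0809 + 152.2756) = 32.93
8: √((-13.02)² + (-11.73)²) = √(169.5204 + 137.5929) = 17.52
9: √((-20.06)² + (-55.80)²) = √(402.4036 + 3113.6400) = 59.30
10: √((-7.04)² + (-71.12)²) = √(49.5616 + 5058.0544) = 71.47
11: √((-43.87)² + (27.87)²) = √(1924.5769 + 776.7369) = 51.97
12: √((-94.78)² + (55.01)²) = √(8983.2484 + 3026.1001) = 109.59
13: √((-88.24)² + (31.82)²) = √(7786.2976 + 1012.5124) = 93.80
14: √((-87.45)² + (-10.10)²) = √(7647.5025 + 102.0100) = 88.03
15: √((-85.39)² + (-97.16)²) = √(7291.4521 + 9440.0656) = 129.35
16: √((-92.40)² + (-80.73)²) = √(8537.7600 + 6517.3329) = 122.70
17: √((11.67)² + (-72.10)²) = √(136.1889 + 5198.4100) = 73.04
Minimum: 8 at 17.52.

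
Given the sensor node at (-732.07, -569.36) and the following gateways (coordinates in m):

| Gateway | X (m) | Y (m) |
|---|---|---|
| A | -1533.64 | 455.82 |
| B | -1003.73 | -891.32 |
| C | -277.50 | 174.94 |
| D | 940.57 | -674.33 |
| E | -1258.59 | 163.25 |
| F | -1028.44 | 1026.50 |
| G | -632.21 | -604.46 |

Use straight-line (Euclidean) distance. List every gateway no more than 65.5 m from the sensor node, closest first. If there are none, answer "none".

none

Distances from (-732.07, -569.36):
A: √((-801.57)² + (1025.18)²) = √(642514.4649 + 1050994.0324) = 1301.35 m
B: √((-271.66)² + (-321.96)²) = √(73799.1556 + 103658.2416) = 421.26 m
C: √((454.57)² + (744.30)²) = √(206633.8849 + 553982.4900) = 872.13 m
D: √((1672.64)² + (-104.97)²) = √(2797724.5696 + 11018.7009) = 1675.93 m
E: √((-526.52)² + (732.61)²) = √(277223.3104 + 536717.4121) = 902.19 m
F: √((-296.37)² + (1595.86)²) = √(87835.1769 + 2546769.1396) = 1623.15 m
G: √((99.86)² + (-35.10)²) = √(9972.0196 + 1232.0100) = 105.85 m
Threshold 65.5 m: none within range.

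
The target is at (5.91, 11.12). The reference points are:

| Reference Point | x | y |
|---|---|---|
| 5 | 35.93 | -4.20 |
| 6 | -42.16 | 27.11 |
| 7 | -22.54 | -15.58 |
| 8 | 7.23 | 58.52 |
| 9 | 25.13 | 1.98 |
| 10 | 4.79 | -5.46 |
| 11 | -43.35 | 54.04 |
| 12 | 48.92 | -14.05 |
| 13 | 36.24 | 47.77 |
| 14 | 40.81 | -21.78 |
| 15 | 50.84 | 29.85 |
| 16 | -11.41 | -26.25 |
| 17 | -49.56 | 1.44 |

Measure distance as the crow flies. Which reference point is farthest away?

Distances from (5.91, 11.12):
5: √((30.02)² + (-15.32)²) = √(901.2004 + 234.7024) = 33.70
6: √((-48.07)² + (15.99)²) = √(2310.7249 + 255.6801) = 50.66
7: √((-28.45)² + (-26.70)²) = √(809.4025 + 712.8900) = 39.02
8: √((1.32)² + (47.40)²) = √(1.7424 + 2246.7600) = 47.42
9: √((19.22)² + (-9.14)²) = √(369.4084 + 83.5396) = 21.28
10: √((-1.12)² + (-16.58)²) = √(1.2544 + 274.8964) = 16.62
11: √((-49.26)² + (42.92)²) = √(2426.5476 + 1842.1264) = 65.34
12: √((43.01)² + (-25.17)²) = √(1849.8601 + 633.5289) = 49.83
13: √((30.33)² + (36.65)²) = √(919.9089 + 1343.2225) = 47.57
14: √((34.90)² + (-32.90)²) = √(1218.0100 + 1082.4100) = 47.96
15: √((44.93)² + (18.73)²) = √(2018.7049 + 350.8129) = 48.68
16: √((-17.32)² + (-37.37)²) = √(299.9824 + 1396.5169) = 41.19
17: √((-55.47)² + (-9.68)²) = √(3076.9209 + 93.7024) = 56.31
Maximum: 11 at 65.34.

11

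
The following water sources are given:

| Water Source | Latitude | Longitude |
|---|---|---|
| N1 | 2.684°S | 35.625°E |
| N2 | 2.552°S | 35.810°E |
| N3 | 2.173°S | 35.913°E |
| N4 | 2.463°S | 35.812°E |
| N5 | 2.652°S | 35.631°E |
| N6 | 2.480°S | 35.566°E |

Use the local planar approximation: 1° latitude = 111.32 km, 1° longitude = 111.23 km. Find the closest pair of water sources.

Pairwise distances:
N1–N5: 3.624 km
N2–N4: 9.910 km
N5–N6: 20.467 km
N2–N5: 22.811 km
N1–N6: 23.639 km
N1–N2: 25.285 km
N4–N6: 27.428 km
N2–N6: 28.299 km
N4–N5: 29.120 km
N1–N4: 32.216 km
N3–N4: 34.182 km
N2–N3: 43.718 km
N3–N6: 51.553 km
N3–N5: 61.864 km
N1–N3: 65.284 km
Closest pair: N1–N5 at 3.624 km.

N1 and N5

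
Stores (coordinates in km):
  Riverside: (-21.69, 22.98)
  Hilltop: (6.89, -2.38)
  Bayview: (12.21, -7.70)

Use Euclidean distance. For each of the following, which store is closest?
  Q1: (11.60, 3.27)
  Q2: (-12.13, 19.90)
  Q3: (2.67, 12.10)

Q1→Hilltop; Q2→Riverside; Q3→Hilltop

Q1 at (11.60, 3.27):
  Riverside: √((-33.29)² + (19.71)²) = √(1108.2241 + 388.4841) = 38.69 km
  Hilltop: √((-4.71)² + (-5.65)²) = √(22.1841 + 31.9225) = 7.36 km
  Bayview: √((0.61)² + (-10.97)²) = √(0.3721 + 120.3409) = 10.99 km
  → nearest: Hilltop (7.36 km)
Q2 at (-12.13, 19.90):
  Riverside: √((-9.56)² + (3.08)²) = √(91.3936 + 9.4864) = 10.04 km
  Hilltop: √((19.02)² + (-22.28)²) = √(361.7604 + 496.3984) = 29.29 km
  Bayview: √((24.34)² + (-27.60)²) = √(592.4356 + 761.7600) = 36.80 km
  → nearest: Riverside (10.04 km)
Q3 at (2.67, 12.10):
  Riverside: √((-24.36)² + (10.88)²) = √(593.4096 + 118.3744) = 26.68 km
  Hilltop: √((4.22)² + (-14.48)²) = √(17.8084 + 209.6704) = 15.08 km
  Bayview: √((9.54)² + (-19.80)²) = √(91.0116 + 392.0400) = 21.98 km
  → nearest: Hilltop (15.08 km)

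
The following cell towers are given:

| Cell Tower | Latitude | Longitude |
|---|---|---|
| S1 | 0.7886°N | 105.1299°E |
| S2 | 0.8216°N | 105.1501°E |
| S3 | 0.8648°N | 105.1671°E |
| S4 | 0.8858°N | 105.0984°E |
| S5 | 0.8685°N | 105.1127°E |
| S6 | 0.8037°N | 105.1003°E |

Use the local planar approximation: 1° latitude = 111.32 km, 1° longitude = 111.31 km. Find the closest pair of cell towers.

S4 and S5

Pairwise distances:
S4–S5: √((-0.0173·111.32)² + (0.0143·111.31)²) = √(3.708844 + 2.533614) = 2.4985 km
S1–S6: √((0.0151·111.32)² + (-0.0296·111.31)²) = √(2.825532 + 10.855549) = 3.6988 km
S1–S2: √((0.0330·111.32)² + (0.0202·111.31)²) = √(13.495043 + 5.055581) = 4.3070 km
S2–S3: √((0.0432·111.32)² + (0.0170·111.31)²) = √(23.126712 + 3.580686) = 5.1679 km
S2–S6: √((-0.0179·111.32)² + (-0.0498·111.31)²) = √(3.970566 + 30.727488) = 5.8905 km
S3–S5: √((0.0037·111.32)² + (-0.0544·111.31)²) = √(0.169648 + 36.666222) = 6.0693 km
S2–S5: √((0.0469·111.32)² + (-0.0374·111.31)²) = √(27.257880 + 17.330519) = 6.6775 km
S5–S6: √((-0.0648·111.32)² + (-0.0124·111.31)²) = √(52.035102 + 1.905073) = 7.3444 km
S3–S4: √((0.0210·111.32)² + (-0.0687·111.31)²) = √(5.464935 + 58.476563) = 7.9963 km
S1–S5: √((0.0799·111.32)² + (-0.0172·111.31)²) = √(79.111561 + 3.665433) = 9.0982 km
S4–S6: √((-0.0821·111.32)² + (0.0019·111.31)²) = √(83.528121 + 0.044728) = 9.1418 km
S2–S4: √((0.0642·111.32)² + (-0.0517·111.31)²) = √(51.075950 + 33.116883) = 9.1757 km
S1–S3: √((0.0762·111.32)² + (0.0372·111.31)²) = √(71.954231 + 17.145661) = 9.4393 km
S3–S6: √((-0.0611·111.32)² + (-0.0668·111.31)²) = √(46.262470 + 55.286779) = 10.0772 km
S1–S4: √((0.0972·111.32)² + (-0.0315·111.31)²) = √(117.078979 + 12.293894) = 11.3742 km
Closest pair: S4–S5 at 2.4985 km.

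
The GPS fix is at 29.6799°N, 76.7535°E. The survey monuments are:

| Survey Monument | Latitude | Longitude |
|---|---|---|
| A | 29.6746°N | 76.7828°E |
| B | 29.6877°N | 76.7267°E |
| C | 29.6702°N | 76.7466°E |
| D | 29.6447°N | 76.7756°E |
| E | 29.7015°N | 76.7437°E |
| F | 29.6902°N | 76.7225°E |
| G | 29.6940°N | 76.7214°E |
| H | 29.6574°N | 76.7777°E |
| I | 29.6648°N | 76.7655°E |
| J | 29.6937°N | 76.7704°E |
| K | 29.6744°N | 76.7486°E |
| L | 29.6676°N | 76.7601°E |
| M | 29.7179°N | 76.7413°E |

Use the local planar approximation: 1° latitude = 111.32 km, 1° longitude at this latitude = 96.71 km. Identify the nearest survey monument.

K

Distances from 29.6799°N, 76.7535°E:
A: 2.8944 km
B: 2.7334 km
C: 1.2694 km
D: 4.4634 km
E: 2.5846 km
F: 3.2098 km
G: 3.4786 km
H: 3.4280 km
I: 2.0426 km
J: 2.2430 km
K: 0.7742 km
L: 1.5107 km
M: 4.3916 km
Minimum: K at 0.7742 km.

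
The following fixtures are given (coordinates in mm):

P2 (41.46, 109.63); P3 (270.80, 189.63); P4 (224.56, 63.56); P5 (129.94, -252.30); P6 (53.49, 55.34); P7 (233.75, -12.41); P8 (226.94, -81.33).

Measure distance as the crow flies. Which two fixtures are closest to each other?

P2 and P6

Pairwise distances:
P2–P6: √((12.03)² + (-54.29)²) = √(144.7209 + 2947.4041) = 55.61 mm
P7–P8: √((-6.81)² + (-68.92)²) = √(46.3761 + 4749.9664) = 69.26 mm
P4–P7: √((9.19)² + (-75.97)²) = √(84.4561 + 5771.4409) = 76.52 mm
P3–P4: √((-46.24)² + (-126.07)²) = √(2138.1376 + 15893.6449) = 134.28 mm
P4–P8: √((2.38)² + (-144.89)²) = √(5.6644 + 20993.1121) = 144.91 mm
P4–P6: √((-171.07)² + (-8.22)²) = √(29264.9449 + 67.5684) = 171.27 mm
P2–P4: √((183.10)² + (-46.07)²) = √(33525.6100 + 2122.4449) = 188.81 mm
P6–P7: √((180.26)² + (-67.75)²) = √(32493.6676 + 4590.0625) = 192.57 mm
P5–P8: √((97.00)² + (170.97)²) = √(9409.0000 + 29230.7409) = 196.57 mm
P3–P7: √((-37.05)² + (-202.04)²) = √(1372.7025 + 40820.1616) = 205.41 mm
P6–P8: √((173.45)² + (-136.67)²) = √(30084.9025 + 18678.6889) = 220.82 mm
P2–P7: √((192.29)² + (-122.04)²) = √(36975.4441 + 14893.7616) = 227.75 mm
P2–P3: √((229.34)² + (80.00)²) = √(52596.8356 + 6400.0000) = 242.89 mm
P3–P6: √((-217.31)² + (-134.29)²) = √(47223.6361 + 18033.8041) = 255.46 mm
P5–P7: √((103.81)² + (239.89)²) = √(10776.5161 + 57547.2121) = 261.39 mm
P2–P8: √((185.48)² + (-190.96)²) = √(34402.8304 + 36465.7216) = 266.21 mm
P3–P8: √((-43.86)² + (-270.96)²) = √(1923.6996 + 73419.3216) = 274.49 mm
P5–P6: √((-76.45)² + (307.64)²) = √(5844.6025 + 94642.3696) = 317.00 mm
P4–P5: √((-94.62)² + (-315.86)²) = √(8952.9444 + 99767.5396) = 329.73 mm
P2–P5: √((88.48)² + (-361.93)²) = √(7828.7104 + 130993.3249) = 372.59 mm
P3–P5: √((-140.86)² + (-441.93)²) = √(19841.5396 + 195302.1249) = 463.84 mm
Closest pair: P2–P6 at 55.61 mm.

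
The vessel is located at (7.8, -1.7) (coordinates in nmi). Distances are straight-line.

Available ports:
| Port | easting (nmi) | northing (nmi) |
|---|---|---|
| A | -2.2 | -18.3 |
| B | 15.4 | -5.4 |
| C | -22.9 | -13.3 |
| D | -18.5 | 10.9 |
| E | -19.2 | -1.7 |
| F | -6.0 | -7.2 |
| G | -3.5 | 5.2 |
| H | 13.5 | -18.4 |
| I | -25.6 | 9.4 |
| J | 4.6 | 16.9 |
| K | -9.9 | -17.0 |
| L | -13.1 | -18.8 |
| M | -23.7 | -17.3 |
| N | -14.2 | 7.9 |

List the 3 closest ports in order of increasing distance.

Distances from (7.8, -1.7):
A: √((-10.0)² + (-16.6)²) = √(100.00000 + 275.56000) = 19.379 nmi
B: √((7.6)² + (-3.7)²) = √(57.76000 + 13.69000) = 8.453 nmi
C: √((-30.7)² + (-11.6)²) = √(942.49000 + 134.56000) = 32.818 nmi
D: √((-26.3)² + (12.6)²) = √(691.69000 + 158.76000) = 29.162 nmi
E: √((-27.0)² + (0.0)²) = √(729.00000 + 0.00000) = 27.000 nmi
F: √((-13.8)² + (-5.5)²) = √(190.44000 + 30.25000) = 14.856 nmi
G: √((-11.3)² + (6.9)²) = √(127.69000 + 47.61000) = 13.240 nmi
H: √((5.7)² + (-16.7)²) = √(32.49000 + 278.89000) = 17.646 nmi
I: √((-33.4)² + (11.1)²) = √(1115.56000 + 123.21000) = 35.196 nmi
J: √((-3.2)² + (18.6)²) = √(10.24000 + 345.96000) = 18.873 nmi
K: √((-17.7)² + (-15.3)²) = √(313.29000 + 234.09000) = 23.396 nmi
L: √((-20.9)² + (-17.1)²) = √(436.81000 + 292.41000) = 27.004 nmi
M: √((-31.5)² + (-15.6)²) = √(992.25000 + 243.36000) = 35.151 nmi
N: √((-22.0)² + (9.6)²) = √(484.00000 + 92.16000) = 24.003 nmi
Sorted: B (8.453 nmi) < G (13.240 nmi) < F (14.856 nmi) < H (17.646 nmi) < J (18.873 nmi) < …

B, G, F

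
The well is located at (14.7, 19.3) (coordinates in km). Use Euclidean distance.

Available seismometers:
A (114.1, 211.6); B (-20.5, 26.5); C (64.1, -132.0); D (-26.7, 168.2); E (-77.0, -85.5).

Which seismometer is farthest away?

Distances from (14.7, 19.3):
A: √((99.4)² + (192.3)²) = √(9880.360 + 36979.290) = 216.5 km
B: √((-35.2)² + (7.2)²) = √(1239.040 + 51.840) = 35.9 km
C: √((49.4)² + (-151.3)²) = √(2440.360 + 22891.690) = 159.2 km
D: √((-41.4)² + (148.9)²) = √(1713.960 + 22171.210) = 154.5 km
E: √((-91.7)² + (-104.8)²) = √(8408.890 + 10983.040) = 139.3 km
Maximum: A at 216.5 km.

A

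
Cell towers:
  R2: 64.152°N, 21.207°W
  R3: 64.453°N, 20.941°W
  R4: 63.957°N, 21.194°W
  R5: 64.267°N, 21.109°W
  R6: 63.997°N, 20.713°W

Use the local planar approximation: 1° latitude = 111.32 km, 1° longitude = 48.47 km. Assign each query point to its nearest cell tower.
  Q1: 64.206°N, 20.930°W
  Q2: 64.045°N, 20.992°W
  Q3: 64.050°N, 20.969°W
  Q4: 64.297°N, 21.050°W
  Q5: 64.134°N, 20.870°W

Q1 at 64.206°N, 20.930°W:
  R2: 14.710 km
  R3: 27.501 km
  R4: 30.530 km
  R5: 11.018 km
  R6: 25.533 km
  → nearest: R5 (11.018 km)
Q2 at 64.045°N, 20.992°W:
  R2: 15.826 km
  R3: 45.486 km
  R4: 13.850 km
  R5: 25.355 km
  R6: 14.541 km
  → nearest: R4 (13.850 km)
Q3 at 64.050°N, 20.969°W:
  R2: 16.187 km
  R3: 44.882 km
  R4: 15.037 km
  R5: 25.091 km
  R6: 13.740 km
  → nearest: R6 (13.740 km)
Q4 at 64.297°N, 21.050°W:
  R2: 17.845 km
  R3: 18.152 km
  R4: 38.487 km
  R5: 4.397 km
  R6: 37.177 km
  → nearest: R5 (4.397 km)
Q5 at 64.134°N, 20.870°W:
  R2: 16.457 km
  R3: 35.677 km
  R4: 25.196 km
  R5: 18.799 km
  R6: 17.044 km
  → nearest: R2 (16.457 km)

Q1→R5; Q2→R4; Q3→R6; Q4→R5; Q5→R2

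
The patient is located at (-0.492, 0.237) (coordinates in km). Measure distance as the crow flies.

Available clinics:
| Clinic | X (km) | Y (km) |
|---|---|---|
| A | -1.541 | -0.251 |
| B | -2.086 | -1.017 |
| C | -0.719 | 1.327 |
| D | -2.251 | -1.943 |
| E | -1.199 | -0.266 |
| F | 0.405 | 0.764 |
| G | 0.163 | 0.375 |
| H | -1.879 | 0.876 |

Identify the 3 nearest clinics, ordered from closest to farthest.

Distances from (-0.492, 0.237):
A: √((-1.049)² + (-0.488)²) = √(1.10040 + 0.23814) = 1.157 km
B: √((-1.594)² + (-1.254)²) = √(2.54084 + 1.57252) = 2.028 km
C: √((-0.227)² + (1.090)²) = √(0.05153 + 1.18810) = 1.113 km
D: √((-1.759)² + (-2.180)²) = √(3.09408 + 4.75240) = 2.801 km
E: √((-0.707)² + (-0.503)²) = √(0.49985 + 0.25301) = 0.868 km
F: √((0.897)² + (0.527)²) = √(0.80461 + 0.27773) = 1.040 km
G: √((0.655)² + (0.138)²) = √(0.42903 + 0.01904) = 0.669 km
H: √((-1.387)² + (0.639)²) = √(1.92377 + 0.40832) = 1.527 km
Sorted: G (0.669 km) < E (0.868 km) < F (1.040 km) < C (1.113 km) < A (1.157 km) < …

G, E, F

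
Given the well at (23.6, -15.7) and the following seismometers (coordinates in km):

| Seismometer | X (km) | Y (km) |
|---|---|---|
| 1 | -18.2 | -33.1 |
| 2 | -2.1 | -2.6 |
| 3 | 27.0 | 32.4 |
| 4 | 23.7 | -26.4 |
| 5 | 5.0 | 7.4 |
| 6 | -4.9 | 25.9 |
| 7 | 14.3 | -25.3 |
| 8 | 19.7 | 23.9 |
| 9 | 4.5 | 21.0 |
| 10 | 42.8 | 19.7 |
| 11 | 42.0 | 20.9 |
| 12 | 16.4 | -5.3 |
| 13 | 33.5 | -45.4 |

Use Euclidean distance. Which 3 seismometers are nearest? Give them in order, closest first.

Distances from (23.6, -15.7):
1: √((-41.8)² + (-17.4)²) = √(1747.240 + 302.760) = 45.3 km
2: √((-25.7)² + (13.1)²) = √(660.490 + 171.610) = 28.8 km
3: √((3.4)² + (48.1)²) = √(11.560 + 2313.610) = 48.2 km
4: √((0.1)² + (-10.7)²) = √(0.010 + 114.490) = 10.7 km
5: √((-18.6)² + (23.1)²) = √(345.960 + 533.610) = 29.7 km
6: √((-28.5)² + (41.6)²) = √(812.250 + 1730.560) = 50.4 km
7: √((-9.3)² + (-9.6)²) = √(86.490 + 92.160) = 13.4 km
8: √((-3.9)² + (39.6)²) = √(15.210 + 1568.160) = 39.8 km
9: √((-19.1)² + (36.7)²) = √(364.810 + 1346.890) = 41.4 km
10: √((19.2)² + (35.4)²) = √(368.640 + 1253.160) = 40.3 km
11: √((18.4)² + (36.6)²) = √(338.560 + 1339.560) = 41.0 km
12: √((-7.2)² + (10.4)²) = √(51.840 + 108.160) = 12.6 km
13: √((9.9)² + (-29.7)²) = √(98.010 + 882.090) = 31.3 km
Sorted: 4 (10.7 km) < 12 (12.6 km) < 7 (13.4 km) < 2 (28.8 km) < 5 (29.7 km) < …

4, 12, 7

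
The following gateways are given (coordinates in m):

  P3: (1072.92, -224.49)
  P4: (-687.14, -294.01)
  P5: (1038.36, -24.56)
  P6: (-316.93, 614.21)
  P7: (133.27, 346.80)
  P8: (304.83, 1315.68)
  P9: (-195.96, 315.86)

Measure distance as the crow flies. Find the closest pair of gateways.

Pairwise distances:
P3–P5: 202.90 m
P6–P9: 321.94 m
P7–P9: 330.68 m
P6–P7: 523.63 m
P4–P9: 783.07 m
P6–P8: 937.36 m
P5–P7: 978.31 m
P4–P6: 980.77 m
P7–P8: 983.95 m
P4–P7: 1041.01 m
P3–P7: 1099.69 m
P8–P9: 1118.23 m
P5–P9: 1280.40 m
P3–P9: 1379.14 m
P5–P6: 1498.28 m
P5–P8: 1527.84 m
P3–P6: 1623.30 m
P3–P8: 1721.07 m
P4–P5: 1746.41 m
P3–P4: 1761.43 m
P4–P8: 1890.80 m
Closest pair: P3–P5 at 202.90 m.

P3 and P5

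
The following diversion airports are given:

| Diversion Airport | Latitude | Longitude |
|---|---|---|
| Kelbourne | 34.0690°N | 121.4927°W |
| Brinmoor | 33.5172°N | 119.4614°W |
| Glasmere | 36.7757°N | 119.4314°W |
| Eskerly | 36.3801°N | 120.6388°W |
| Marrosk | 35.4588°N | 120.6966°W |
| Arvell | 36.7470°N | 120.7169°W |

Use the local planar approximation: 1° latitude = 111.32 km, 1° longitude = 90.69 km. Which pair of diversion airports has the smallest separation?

Eskerly and Arvell

Pairwise distances:
Eskerly–Arvell: 41.4529 km
Eskerly–Marrosk: 102.6930 km
Glasmere–Arvell: 116.6258 km
Glasmere–Eskerly: 118.0229 km
Marrosk–Arvell: 143.4142 km
Kelbourne–Marrosk: 170.7295 km
Glasmere–Marrosk: 186.1619 km
Kelbourne–Brinmoor: 194.1898 km
Brinmoor–Marrosk: 243.4432 km
Kelbourne–Eskerly: 268.6739 km
Kelbourne–Arvell: 306.3049 km
Brinmoor–Eskerly: 336.1102 km
Kelbourne–Glasmere: 354.5898 km
Brinmoor–Glasmere: 362.7464 km
Brinmoor–Arvell: 377.1397 km
Closest pair: Eskerly–Arvell at 41.4529 km.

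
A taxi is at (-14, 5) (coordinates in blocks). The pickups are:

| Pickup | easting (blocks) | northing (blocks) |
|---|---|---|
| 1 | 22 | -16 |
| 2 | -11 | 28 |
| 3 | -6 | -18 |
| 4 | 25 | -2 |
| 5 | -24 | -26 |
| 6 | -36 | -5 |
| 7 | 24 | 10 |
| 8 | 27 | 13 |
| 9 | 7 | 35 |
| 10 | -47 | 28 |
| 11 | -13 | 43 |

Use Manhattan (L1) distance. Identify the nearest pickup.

2

Distances from (-14, 5):
1: 57 blocks
2: 26 blocks
3: 31 blocks
4: 46 blocks
5: 41 blocks
6: 32 blocks
7: 43 blocks
8: 49 blocks
9: 51 blocks
10: 56 blocks
11: 39 blocks
Minimum: 2 at 26 blocks.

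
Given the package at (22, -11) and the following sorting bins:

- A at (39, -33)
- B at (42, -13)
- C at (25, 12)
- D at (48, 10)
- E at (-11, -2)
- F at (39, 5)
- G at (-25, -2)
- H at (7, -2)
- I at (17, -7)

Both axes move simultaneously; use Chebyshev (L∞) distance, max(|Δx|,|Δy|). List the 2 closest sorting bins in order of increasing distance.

I, H

Distances from (22, -11):
A: max(|17|, |-22|) = 22
B: max(|20|, |-2|) = 20
C: max(|3|, |23|) = 23
D: max(|26|, |21|) = 26
E: max(|-33|, |9|) = 33
F: max(|17|, |16|) = 17
G: max(|-47|, |9|) = 47
H: max(|-15|, |9|) = 15
I: max(|-5|, |4|) = 5
Sorted: I (5) < H (15) < F (17) < B (20) < …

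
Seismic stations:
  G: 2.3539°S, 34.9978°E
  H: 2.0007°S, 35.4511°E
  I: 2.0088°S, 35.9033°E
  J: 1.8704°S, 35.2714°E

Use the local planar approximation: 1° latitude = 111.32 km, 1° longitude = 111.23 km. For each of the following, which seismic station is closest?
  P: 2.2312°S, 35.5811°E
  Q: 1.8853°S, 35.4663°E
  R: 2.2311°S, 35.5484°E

P at 2.2312°S, 35.5811°E:
  G: 66.3026 km
  H: 29.4531 km
  I: 43.5583 km
  J: 52.9134 km
  → nearest: H (29.4531 km)
Q at 1.8853°S, 35.4663°E:
  G: 73.7341 km
  H: 12.9571 km
  I: 50.5143 km
  J: 21.7421 km
  → nearest: H (12.9571 km)
R at 2.2311°S, 35.5484°E:
  G: 62.7503 km
  H: 27.8380 km
  I: 46.5908 km
  J: 50.6120 km
  → nearest: H (27.8380 km)

P→H; Q→H; R→H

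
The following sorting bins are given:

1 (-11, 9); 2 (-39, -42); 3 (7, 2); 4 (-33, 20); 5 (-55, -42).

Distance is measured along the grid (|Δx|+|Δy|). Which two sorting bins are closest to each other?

Pairwise distances:
1–2: 79
1–3: 25
1–4: 33
1–5: 95
2–3: 90
2–4: 68
2–5: 16
3–4: 58
3–5: 106
4–5: 84
Closest pair: 2–5 at 16.

2 and 5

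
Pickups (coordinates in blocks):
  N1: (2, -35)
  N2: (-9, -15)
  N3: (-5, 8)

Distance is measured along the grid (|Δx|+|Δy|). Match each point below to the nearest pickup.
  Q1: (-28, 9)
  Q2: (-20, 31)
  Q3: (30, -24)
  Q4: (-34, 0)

Q1→N3; Q2→N3; Q3→N1; Q4→N3

Q1 at (-28, 9):
  N1: |30| + |-44| = 30 + 44 = 74 blocks
  N2: |19| + |-24| = 19 + 24 = 43 blocks
  N3: |23| + |-1| = 23 + 1 = 24 blocks
  → nearest: N3 (24 blocks)
Q2 at (-20, 31):
  N1: |22| + |-66| = 22 + 66 = 88 blocks
  N2: |11| + |-46| = 11 + 46 = 57 blocks
  N3: |15| + |-23| = 15 + 23 = 38 blocks
  → nearest: N3 (38 blocks)
Q3 at (30, -24):
  N1: |-28| + |-11| = 28 + 11 = 39 blocks
  N2: |-39| + |9| = 39 + 9 = 48 blocks
  N3: |-35| + |32| = 35 + 32 = 67 blocks
  → nearest: N1 (39 blocks)
Q4 at (-34, 0):
  N1: |36| + |-35| = 36 + 35 = 71 blocks
  N2: |25| + |-15| = 25 + 15 = 40 blocks
  N3: |29| + |8| = 29 + 8 = 37 blocks
  → nearest: N3 (37 blocks)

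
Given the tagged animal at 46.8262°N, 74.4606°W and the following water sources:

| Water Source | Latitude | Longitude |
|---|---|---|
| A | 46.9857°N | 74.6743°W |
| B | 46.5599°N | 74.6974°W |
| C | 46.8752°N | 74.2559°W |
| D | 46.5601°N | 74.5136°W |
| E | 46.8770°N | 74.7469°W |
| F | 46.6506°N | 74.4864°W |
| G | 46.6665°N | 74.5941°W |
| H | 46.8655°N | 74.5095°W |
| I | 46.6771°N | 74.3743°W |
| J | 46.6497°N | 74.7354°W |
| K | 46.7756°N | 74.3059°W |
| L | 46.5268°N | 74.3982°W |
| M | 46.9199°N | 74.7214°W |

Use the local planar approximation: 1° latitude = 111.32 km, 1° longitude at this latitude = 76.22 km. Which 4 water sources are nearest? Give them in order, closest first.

Distances from 46.8262°N, 74.4606°W:
A: √((0.1595·111.32)² + (-0.2137·76.22)²) = √(315.259201 + 265.305915) = 24.0949 km
B: √((-0.2663·111.32)² + (-0.2368·76.22)²) = √(878.797329 + 325.762647) = 34.7068 km
C: √((0.0490·111.32)² + (0.2047·76.22)²) = √(29.753534 + 243.429706) = 16.5283 km
D: √((-0.2661·111.32)² + (-0.0530·76.22)²) = √(877.477814 + 16.318853) = 29.8964 km
E: √((0.0508·111.32)² + (-0.2863·76.22)²) = √(31.979658 + 476.190344) = 22.5426 km
F: √((-0.1756·111.32)² + (-0.0258·76.22)²) = √(382.116172 + 3.867028) = 19.6465 km
G: √((-0.1597·111.32)² + (-0.1335·76.22)²) = √(316.050315 + 103.538155) = 20.4839 km
H: √((0.0393·111.32)² + (-0.0489·76.22)²) = √(19.139540 + 13.891707) = 5.7473 km
I: √((-0.1491·111.32)² + (0.0863·76.22)²) = √(275.487363 + 43.267269) = 17.8537 km
J: √((-0.1765·111.32)² + (-0.2748·76.22)²) = √(386.043118 + 438.703749) = 28.7184 km
K: √((-0.0506·111.32)² + (0.1547·76.22)²) = √(31.728346 + 139.033199) = 13.0676 km
L: √((-0.2994·111.32)² + (0.0624·76.22)²) = √(1110.836106 + 22.620754) = 33.6669 km
M: √((0.0937·111.32)² + (-0.2608·76.22)²) = √(108.799169 + 395.141881) = 22.4486 km
Sorted: H (5.7473 km) < K (13.0676 km) < C (16.5283 km) < I (17.8537 km) < F (19.6465 km) < G (20.4839 km) < …

H, K, C, I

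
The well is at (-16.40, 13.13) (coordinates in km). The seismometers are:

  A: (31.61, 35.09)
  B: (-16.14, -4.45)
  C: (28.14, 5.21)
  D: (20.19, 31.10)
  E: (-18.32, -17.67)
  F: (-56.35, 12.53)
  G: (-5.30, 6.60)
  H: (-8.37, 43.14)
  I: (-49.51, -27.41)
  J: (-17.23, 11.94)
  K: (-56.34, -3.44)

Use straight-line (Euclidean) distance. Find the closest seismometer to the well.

J

Distances from (-16.40, 13.13):
A: √((48.01)² + (21.96)²) = √(2304.9601 + 482.2416) = 52.79 km
B: √((0.26)² + (-17.58)²) = √(0.0676 + 309.0564) = 17.58 km
C: √((44.54)² + (-7.92)²) = √(1983.8116 + 62.7264) = 45.24 km
D: √((36.59)² + (17.97)²) = √(1338.8281 + 322.9209) = 40.76 km
E: √((-1.92)² + (-30.80)²) = √(3.6864 + 948.6400) = 30.86 km
F: √((-39.95)² + (-0.60)²) = √(1596.0025 + 0.3600) = 39.95 km
G: √((11.10)² + (-6.53)²) = √(123.2100 + 42.6409) = 12.88 km
H: √((8.03)² + (30.01)²) = √(64.4809 + 900.6001) = 31.07 km
I: √((-33.11)² + (-40.54)²) = √(1096.2721 + 1643.4916) = 52.34 km
J: √((-0.83)² + (-1.19)²) = √(0.6889 + 1.4161) = 1.45 km
K: √((-39.94)² + (-16.57)²) = √(1595.2036 + 274.5649) = 43.24 km
Minimum: J at 1.45 km.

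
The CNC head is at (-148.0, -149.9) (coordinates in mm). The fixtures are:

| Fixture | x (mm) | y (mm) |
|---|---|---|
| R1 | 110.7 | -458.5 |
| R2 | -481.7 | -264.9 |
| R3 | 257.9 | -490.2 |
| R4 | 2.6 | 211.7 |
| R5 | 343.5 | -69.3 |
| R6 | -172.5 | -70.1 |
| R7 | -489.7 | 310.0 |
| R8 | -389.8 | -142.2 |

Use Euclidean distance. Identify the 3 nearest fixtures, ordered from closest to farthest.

Distances from (-148.0, -149.9):
R1: 402.7 mm
R2: 353.0 mm
R3: 529.7 mm
R4: 391.7 mm
R5: 498.1 mm
R6: 83.5 mm
R7: 572.9 mm
R8: 241.9 mm
Sorted: R6 (83.5 mm) < R8 (241.9 mm) < R2 (353.0 mm) < R4 (391.7 mm) < R1 (402.7 mm) < …

R6, R8, R2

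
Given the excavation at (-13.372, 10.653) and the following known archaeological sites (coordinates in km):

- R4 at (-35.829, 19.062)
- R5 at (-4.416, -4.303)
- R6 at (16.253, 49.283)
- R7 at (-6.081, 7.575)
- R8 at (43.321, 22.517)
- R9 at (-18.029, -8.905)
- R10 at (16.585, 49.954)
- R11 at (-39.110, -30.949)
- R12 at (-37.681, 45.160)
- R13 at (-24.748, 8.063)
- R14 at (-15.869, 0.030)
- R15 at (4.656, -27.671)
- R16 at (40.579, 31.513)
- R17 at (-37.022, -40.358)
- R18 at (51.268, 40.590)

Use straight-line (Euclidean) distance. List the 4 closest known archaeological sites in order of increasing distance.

Distances from (-13.372, 10.653):
R4: √((-22.457)² + (8.409)²) = √(504.31685 + 70.71128) = 23.980 km
R5: √((8.956)² + (-14.956)²) = √(80.20994 + 223.68194) = 17.432 km
R6: √((29.625)² + (38.630)²) = √(877.64062 + 1492.27690) = 48.682 km
R7: √((7.291)² + (-3.078)²) = √(53.15868 + 9.47408) = 7.914 km
R8: √((56.693)² + (11.864)²) = √(3214.09625 + 140.75450) = 57.921 km
R9: √((-4.657)² + (-19.558)²) = √(21.68765 + 382.51536) = 20.105 km
R10: √((29.957)² + (39.301)²) = √(897.42185 + 1544.56860) = 49.416 km
R11: √((-25.738)² + (-41.602)²) = √(662.44464 + 1730.72640) = 48.920 km
R12: √((-24.309)² + (34.507)²) = √(590.92748 + 1190.73305) = 42.210 km
R13: √((-11.376)² + (-2.590)²) = √(129.41338 + 6.70810) = 11.667 km
R14: √((-2.497)² + (-10.623)²) = √(6.23501 + 112.84813) = 10.913 km
R15: √((18.028)² + (-38.324)²) = √(325.00878 + 1468.72898) = 42.353 km
R16: √((53.951)² + (20.860)²) = √(2910.71040 + 435.13960) = 57.843 km
R17: √((-23.650)² + (-51.011)²) = √(559.32250 + 2602.12212) = 56.227 km
R18: √((64.640)² + (29.937)²) = √(4178.32960 + 896.22397) = 71.236 km
Sorted: R7 (7.914 km) < R14 (10.913 km) < R13 (11.667 km) < R5 (17.432 km) < R9 (20.105 km) < R4 (23.980 km) < …

R7, R14, R13, R5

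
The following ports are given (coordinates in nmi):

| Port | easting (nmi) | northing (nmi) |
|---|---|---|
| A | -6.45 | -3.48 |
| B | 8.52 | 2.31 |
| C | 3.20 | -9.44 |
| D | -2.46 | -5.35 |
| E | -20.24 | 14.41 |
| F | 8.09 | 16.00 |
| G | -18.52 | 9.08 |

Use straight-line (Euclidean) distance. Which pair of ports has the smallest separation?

Pairwise distances:
A–D: 4.41 nmi
E–G: 5.60 nmi
C–D: 6.98 nmi
A–C: 11.34 nmi
B–C: 12.90 nmi
B–D: 13.39 nmi
B–F: 13.70 nmi
A–B: 16.05 nmi
A–G: 17.42 nmi
D–G: 21.59 nmi
A–E: 22.59 nmi
D–F: 23.81 nmi
A–F: 24.31 nmi
C–F: 25.91 nmi
D–E: 26.58 nmi
F–G: 27.50 nmi
B–G: 27.87 nmi
E–F: 28.37 nmi
C–G: 28.54 nmi
B–E: 31.20 nmi
C–E: 33.44 nmi
Closest pair: A–D at 4.41 nmi.

A and D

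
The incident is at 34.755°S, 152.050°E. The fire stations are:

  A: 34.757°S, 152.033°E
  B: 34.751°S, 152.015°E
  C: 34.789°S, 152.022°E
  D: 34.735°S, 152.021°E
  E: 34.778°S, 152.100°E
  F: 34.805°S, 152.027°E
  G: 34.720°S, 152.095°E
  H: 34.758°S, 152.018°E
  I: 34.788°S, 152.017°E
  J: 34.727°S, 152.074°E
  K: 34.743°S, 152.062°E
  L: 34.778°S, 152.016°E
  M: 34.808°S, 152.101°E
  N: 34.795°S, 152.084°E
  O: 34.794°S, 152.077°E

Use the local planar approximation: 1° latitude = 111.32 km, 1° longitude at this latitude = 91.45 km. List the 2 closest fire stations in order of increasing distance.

A, K

Distances from 34.755°S, 152.050°E:
A: √((-0.002·111.32)² + (-0.017·91.45)²) = √(0.04957 + 2.41694) = 1.571 km
B: √((0.004·111.32)² + (-0.035·91.45)²) = √(0.19827 + 10.24480) = 3.232 km
C: √((-0.034·111.32)² + (-0.028·91.45)²) = √(14.32532 + 6.55667) = 4.570 km
D: √((0.020·111.32)² + (-0.029·91.45)²) = √(4.95686 + 7.03337) = 3.463 km
E: √((-0.023·111.32)² + (0.050·91.45)²) = √(6.55544 + 20.90776) = 5.241 km
F: √((-0.050·111.32)² + (-0.023·91.45)²) = √(30.98036 + 4.42408) = 5.950 km
G: √((0.035·111.32)² + (0.045·91.45)²) = √(15.18037 + 16.93528) = 5.667 km
H: √((-0.003·111.32)² + (-0.032·91.45)²) = √(0.11153 + 8.56382) = 2.945 km
I: √((-0.033·111.32)² + (-0.033·91.45)²) = √(13.49504 + 9.10742) = 4.754 km
J: √((0.028·111.32)² + (0.024·91.45)²) = √(9.71544 + 4.81715) = 3.812 km
K: √((0.012·111.32)² + (0.012·91.45)²) = √(1.78447 + 1.20429) = 1.729 km
L: √((-0.023·111.32)² + (-0.034·91.45)²) = √(6.55544 + 9.66775) = 4.028 km
M: √((-0.053·111.32)² + (0.051·91.45)²) = √(34.80953 + 21.75243) = 7.521 km
N: √((-0.040·111.32)² + (0.034·91.45)²) = √(19.82743 + 9.66775) = 5.431 km
O: √((-0.039·111.32)² + (0.027·91.45)²) = √(18.84845 + 6.09670) = 4.995 km
Sorted: A (1.571 km) < K (1.729 km) < H (2.945 km) < B (3.232 km) < …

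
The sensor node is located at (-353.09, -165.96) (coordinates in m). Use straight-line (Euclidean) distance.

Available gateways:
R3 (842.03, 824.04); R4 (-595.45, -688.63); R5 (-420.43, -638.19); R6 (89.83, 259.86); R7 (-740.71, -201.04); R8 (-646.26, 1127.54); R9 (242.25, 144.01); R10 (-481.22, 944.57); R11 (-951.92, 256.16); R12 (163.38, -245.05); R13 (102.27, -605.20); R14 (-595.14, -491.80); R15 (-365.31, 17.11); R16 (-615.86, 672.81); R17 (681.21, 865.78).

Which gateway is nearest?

R15

Distances from (-353.09, -165.96):
R3: 1551.91 m
R4: 576.13 m
R5: 477.01 m
R6: 614.41 m
R7: 389.20 m
R8: 1326.31 m
R9: 671.20 m
R10: 1117.90 m
R11: 732.65 m
R12: 522.49 m
R13: 632.68 m
R14: 405.91 m
R15: 183.48 m
R16: 878.97 m
R17: 1460.91 m
Minimum: R15 at 183.48 m.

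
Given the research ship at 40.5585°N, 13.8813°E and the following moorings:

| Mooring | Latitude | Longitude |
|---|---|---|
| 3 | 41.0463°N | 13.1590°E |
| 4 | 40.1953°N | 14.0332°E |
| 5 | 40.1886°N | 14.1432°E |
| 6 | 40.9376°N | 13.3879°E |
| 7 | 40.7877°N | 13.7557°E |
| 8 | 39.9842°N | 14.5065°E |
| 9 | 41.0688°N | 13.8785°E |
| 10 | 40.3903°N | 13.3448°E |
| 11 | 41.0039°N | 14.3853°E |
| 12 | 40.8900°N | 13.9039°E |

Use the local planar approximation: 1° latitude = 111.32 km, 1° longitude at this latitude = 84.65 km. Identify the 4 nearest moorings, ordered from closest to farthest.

7, 12, 4, 5

Distances from 40.5585°N, 13.8813°E:
3: √((0.4878·111.32)² + (-0.7223·84.65)²) = √(2948.695909 + 3738.429152) = 81.7748 km
4: √((-0.3632·111.32)² + (0.1519·84.65)²) = √(1634.700047 + 165.336779) = 42.4268 km
5: √((-0.3699·111.32)² + (0.2619·84.65)²) = √(1695.567400 + 491.501584) = 46.7661 km
6: √((0.3791·111.32)² + (-0.4934·84.65)²) = √(1780.959175 + 1744.424651) = 59.3749 km
7: √((0.2292·111.32)² + (-0.1256·84.65)²) = √(650.991956 + 113.040275) = 27.6411 km
8: √((-0.5743·111.32)² + (0.6252·84.65)²) = √(4087.182479 + 2800.862981) = 82.9942 km
9: √((0.5103·111.32)² + (-0.0028·84.65)²) = √(3226.989349 + 0.056178) = 56.8071 km
10: √((-0.1682·111.32)² + (-0.5365·84.65)²) = √(350.589075 + 2062.497247) = 49.1232 km
11: √((0.4454·111.32)² + (0.5040·84.65)²) = √(2458.367584 + 1820.182765) = 65.4106 km
12: √((0.3315·111.32)² + (0.0226·84.65)²) = √(1361.800411 + 3.659913) = 36.9521 km
Sorted: 7 (27.6411 km) < 12 (36.9521 km) < 4 (42.4268 km) < 5 (46.7661 km) < 10 (49.1232 km) < 9 (56.8071 km) < …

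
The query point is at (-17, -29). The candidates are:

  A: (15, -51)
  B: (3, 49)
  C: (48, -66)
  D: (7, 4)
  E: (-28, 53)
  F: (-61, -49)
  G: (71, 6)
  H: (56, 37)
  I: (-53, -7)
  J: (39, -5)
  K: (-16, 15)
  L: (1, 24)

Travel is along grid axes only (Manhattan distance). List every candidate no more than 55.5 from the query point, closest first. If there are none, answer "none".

Distances from (-17, -29):
A: |32| + |-22| = 32 + 22 = 54
B: |20| + |78| = 20 + 78 = 98
C: |65| + |-37| = 65 + 37 = 102
D: |24| + |33| = 24 + 33 = 57
E: |-11| + |82| = 11 + 82 = 93
F: |-44| + |-20| = 44 + 20 = 64
G: |88| + |35| = 88 + 35 = 123
H: |73| + |66| = 73 + 66 = 139
I: |-36| + |22| = 36 + 22 = 58
J: |56| + |24| = 56 + 24 = 80
K: |1| + |44| = 1 + 44 = 45
L: |18| + |53| = 18 + 53 = 71
Threshold 55.5: K (45), A (54) are within range.

K, A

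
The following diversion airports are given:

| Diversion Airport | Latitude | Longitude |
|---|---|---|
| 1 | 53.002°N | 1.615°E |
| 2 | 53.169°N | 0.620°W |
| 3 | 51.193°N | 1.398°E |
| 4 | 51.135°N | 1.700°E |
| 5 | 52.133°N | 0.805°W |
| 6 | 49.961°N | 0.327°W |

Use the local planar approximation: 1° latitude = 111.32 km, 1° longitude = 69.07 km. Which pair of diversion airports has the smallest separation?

Pairwise distances:
3–4: 21.836 km
2–5: 116.033 km
1–2: 155.487 km
3–6: 181.672 km
3–5: 184.669 km
4–6: 191.523 km
1–5: 193.124 km
1–3: 201.935 km
4–5: 205.618 km
1–4: 207.917 km
5–6: 244.031 km
2–3: 260.411 km
2–4: 277.391 km
2–6: 357.688 km
1–6: 364.130 km
Closest pair: 3–4 at 21.836 km.

3 and 4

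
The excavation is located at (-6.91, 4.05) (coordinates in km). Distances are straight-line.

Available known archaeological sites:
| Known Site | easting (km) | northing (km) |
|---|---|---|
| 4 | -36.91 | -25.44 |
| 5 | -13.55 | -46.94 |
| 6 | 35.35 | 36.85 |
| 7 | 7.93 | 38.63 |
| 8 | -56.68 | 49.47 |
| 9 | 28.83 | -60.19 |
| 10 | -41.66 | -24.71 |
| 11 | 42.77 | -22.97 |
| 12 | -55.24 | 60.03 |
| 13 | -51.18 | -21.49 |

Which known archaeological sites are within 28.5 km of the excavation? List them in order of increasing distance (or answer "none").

Distances from (-6.91, 4.05):
4: 42.07 km
5: 51.42 km
6: 53.50 km
7: 37.63 km
8: 67.38 km
9: 73.51 km
10: 45.11 km
11: 56.55 km
12: 73.96 km
13: 51.11 km
Threshold 28.5 km: none within range.

none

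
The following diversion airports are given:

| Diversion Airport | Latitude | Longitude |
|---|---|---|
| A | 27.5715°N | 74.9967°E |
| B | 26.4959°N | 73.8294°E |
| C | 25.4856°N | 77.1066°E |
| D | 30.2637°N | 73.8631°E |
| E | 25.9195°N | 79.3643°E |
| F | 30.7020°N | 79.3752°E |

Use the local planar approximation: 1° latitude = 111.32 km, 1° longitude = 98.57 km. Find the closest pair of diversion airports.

Pairwise distances:
A–B: 166.0591 km
A–C: 311.7221 km
A–D: 319.8486 km
A–E: 468.1475 km
A–F: 554.7181 km
B–C: 342.0518 km
B–D: 419.4446 km
B–E: 549.3353 km
B–F: 719.7628 km
C–D: 620.5894 km
C–E: 227.7230 km
C–F: 622.2576 km
D–E: 726.5701 km
D–F: 545.5141 km
E–F: 532.3890 km
Closest pair: A–B at 166.0591 km.

A and B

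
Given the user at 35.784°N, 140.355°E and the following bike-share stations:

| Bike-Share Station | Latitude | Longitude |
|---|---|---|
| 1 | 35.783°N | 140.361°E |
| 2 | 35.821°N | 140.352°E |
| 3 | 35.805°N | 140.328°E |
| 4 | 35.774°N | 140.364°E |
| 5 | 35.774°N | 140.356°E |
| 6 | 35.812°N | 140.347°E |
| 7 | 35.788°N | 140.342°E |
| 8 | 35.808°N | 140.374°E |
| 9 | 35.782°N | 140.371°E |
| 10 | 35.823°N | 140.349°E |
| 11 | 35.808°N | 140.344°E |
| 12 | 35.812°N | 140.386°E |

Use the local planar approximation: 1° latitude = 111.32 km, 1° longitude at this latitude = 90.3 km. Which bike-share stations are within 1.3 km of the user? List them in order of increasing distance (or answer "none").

1, 5, 7

Distances from 35.784°N, 140.355°E:
1: √((-0.001·111.32)² + (0.006·90.3)²) = √(0.01239 + 0.29355) = 0.553 km
2: √((0.037·111.32)² + (-0.003·90.3)²) = √(16.96484 + 0.07339) = 4.128 km
3: √((0.021·111.32)² + (-0.027·90.3)²) = √(5.46493 + 5.94433) = 3.378 km
4: √((-0.010·111.32)² + (0.009·90.3)²) = √(1.23921 + 0.66048) = 1.378 km
5: √((-0.010·111.32)² + (0.001·90.3)²) = √(1.23921 + 0.00815) = 1.117 km
6: √((0.028·111.32)² + (-0.008·90.3)²) = √(9.71544 + 0.52186) = 3.200 km
7: √((0.004·111.32)² + (-0.013·90.3)²) = √(0.19827 + 1.37804) = 1.256 km
8: √((0.024·111.32)² + (0.019·90.3)²) = √(7.13787 + 2.94363) = 3.175 km
9: √((-0.002·111.32)² + (0.016·90.3)²) = √(0.04957 + 2.08745) = 1.462 km
10: √((0.039·111.32)² + (-0.006·90.3)²) = √(18.84845 + 0.29355) = 4.375 km
11: √((0.024·111.32)² + (-0.011·90.3)²) = √(7.13787 + 0.98664) = 2.850 km
12: √((0.028·111.32)² + (0.031·90.3)²) = √(9.71544 + 7.83608) = 4.189 km
Threshold 1.3 km: 1 (0.553 km), 5 (1.117 km), 7 (1.256 km) are within range.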